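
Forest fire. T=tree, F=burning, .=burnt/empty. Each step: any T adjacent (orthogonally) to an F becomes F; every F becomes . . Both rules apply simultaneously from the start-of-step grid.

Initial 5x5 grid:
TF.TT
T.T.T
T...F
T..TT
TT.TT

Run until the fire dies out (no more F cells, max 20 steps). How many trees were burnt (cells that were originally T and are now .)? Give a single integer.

Step 1: +3 fires, +2 burnt (F count now 3)
Step 2: +4 fires, +3 burnt (F count now 4)
Step 3: +3 fires, +4 burnt (F count now 3)
Step 4: +1 fires, +3 burnt (F count now 1)
Step 5: +1 fires, +1 burnt (F count now 1)
Step 6: +1 fires, +1 burnt (F count now 1)
Step 7: +0 fires, +1 burnt (F count now 0)
Fire out after step 7
Initially T: 14, now '.': 24
Total burnt (originally-T cells now '.'): 13

Answer: 13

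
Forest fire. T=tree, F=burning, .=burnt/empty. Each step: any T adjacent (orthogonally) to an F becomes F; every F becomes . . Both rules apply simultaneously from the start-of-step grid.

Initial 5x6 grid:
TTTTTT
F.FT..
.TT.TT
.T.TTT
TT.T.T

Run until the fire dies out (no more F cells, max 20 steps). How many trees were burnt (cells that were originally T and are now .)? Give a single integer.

Step 1: +4 fires, +2 burnt (F count now 4)
Step 2: +3 fires, +4 burnt (F count now 3)
Step 3: +2 fires, +3 burnt (F count now 2)
Step 4: +2 fires, +2 burnt (F count now 2)
Step 5: +1 fires, +2 burnt (F count now 1)
Step 6: +0 fires, +1 burnt (F count now 0)
Fire out after step 6
Initially T: 19, now '.': 23
Total burnt (originally-T cells now '.'): 12

Answer: 12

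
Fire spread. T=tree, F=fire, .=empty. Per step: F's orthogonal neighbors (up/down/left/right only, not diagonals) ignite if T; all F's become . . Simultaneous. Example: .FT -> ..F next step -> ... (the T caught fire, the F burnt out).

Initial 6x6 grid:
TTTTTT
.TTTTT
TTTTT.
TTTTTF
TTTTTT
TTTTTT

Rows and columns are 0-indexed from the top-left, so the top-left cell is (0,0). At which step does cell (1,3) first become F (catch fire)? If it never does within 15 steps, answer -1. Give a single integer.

Step 1: cell (1,3)='T' (+2 fires, +1 burnt)
Step 2: cell (1,3)='T' (+4 fires, +2 burnt)
Step 3: cell (1,3)='T' (+5 fires, +4 burnt)
Step 4: cell (1,3)='F' (+7 fires, +5 burnt)
  -> target ignites at step 4
Step 5: cell (1,3)='.' (+7 fires, +7 burnt)
Step 6: cell (1,3)='.' (+5 fires, +7 burnt)
Step 7: cell (1,3)='.' (+2 fires, +5 burnt)
Step 8: cell (1,3)='.' (+1 fires, +2 burnt)
Step 9: cell (1,3)='.' (+0 fires, +1 burnt)
  fire out at step 9

4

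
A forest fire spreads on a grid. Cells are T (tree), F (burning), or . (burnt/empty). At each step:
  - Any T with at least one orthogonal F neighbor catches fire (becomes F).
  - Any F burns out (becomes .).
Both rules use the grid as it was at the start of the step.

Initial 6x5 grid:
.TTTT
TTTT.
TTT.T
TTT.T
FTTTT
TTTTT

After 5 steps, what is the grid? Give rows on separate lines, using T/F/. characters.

Step 1: 3 trees catch fire, 1 burn out
  .TTTT
  TTTT.
  TTT.T
  FTT.T
  .FTTT
  FTTTT
Step 2: 4 trees catch fire, 3 burn out
  .TTTT
  TTTT.
  FTT.T
  .FT.T
  ..FTT
  .FTTT
Step 3: 5 trees catch fire, 4 burn out
  .TTTT
  FTTT.
  .FT.T
  ..F.T
  ...FT
  ..FTT
Step 4: 4 trees catch fire, 5 burn out
  .TTTT
  .FTT.
  ..F.T
  ....T
  ....F
  ...FT
Step 5: 4 trees catch fire, 4 burn out
  .FTTT
  ..FT.
  ....T
  ....F
  .....
  ....F

.FTTT
..FT.
....T
....F
.....
....F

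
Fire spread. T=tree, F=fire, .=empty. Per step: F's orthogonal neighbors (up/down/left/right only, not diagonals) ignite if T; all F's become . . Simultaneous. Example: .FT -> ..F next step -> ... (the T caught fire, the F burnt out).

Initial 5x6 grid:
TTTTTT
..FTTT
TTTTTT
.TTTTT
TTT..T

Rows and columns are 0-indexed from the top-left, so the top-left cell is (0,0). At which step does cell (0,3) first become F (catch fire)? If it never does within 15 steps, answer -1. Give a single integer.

Step 1: cell (0,3)='T' (+3 fires, +1 burnt)
Step 2: cell (0,3)='F' (+6 fires, +3 burnt)
  -> target ignites at step 2
Step 3: cell (0,3)='.' (+8 fires, +6 burnt)
Step 4: cell (0,3)='.' (+4 fires, +8 burnt)
Step 5: cell (0,3)='.' (+2 fires, +4 burnt)
Step 6: cell (0,3)='.' (+1 fires, +2 burnt)
Step 7: cell (0,3)='.' (+0 fires, +1 burnt)
  fire out at step 7

2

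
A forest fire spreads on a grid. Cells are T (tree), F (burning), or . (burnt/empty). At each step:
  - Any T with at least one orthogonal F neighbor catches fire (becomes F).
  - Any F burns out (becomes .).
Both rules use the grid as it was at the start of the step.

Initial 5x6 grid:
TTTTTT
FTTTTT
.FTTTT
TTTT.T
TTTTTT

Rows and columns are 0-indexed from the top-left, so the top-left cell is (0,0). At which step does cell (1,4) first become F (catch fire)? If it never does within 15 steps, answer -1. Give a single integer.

Step 1: cell (1,4)='T' (+4 fires, +2 burnt)
Step 2: cell (1,4)='T' (+6 fires, +4 burnt)
Step 3: cell (1,4)='T' (+6 fires, +6 burnt)
Step 4: cell (1,4)='F' (+4 fires, +6 burnt)
  -> target ignites at step 4
Step 5: cell (1,4)='.' (+4 fires, +4 burnt)
Step 6: cell (1,4)='.' (+2 fires, +4 burnt)
Step 7: cell (1,4)='.' (+0 fires, +2 burnt)
  fire out at step 7

4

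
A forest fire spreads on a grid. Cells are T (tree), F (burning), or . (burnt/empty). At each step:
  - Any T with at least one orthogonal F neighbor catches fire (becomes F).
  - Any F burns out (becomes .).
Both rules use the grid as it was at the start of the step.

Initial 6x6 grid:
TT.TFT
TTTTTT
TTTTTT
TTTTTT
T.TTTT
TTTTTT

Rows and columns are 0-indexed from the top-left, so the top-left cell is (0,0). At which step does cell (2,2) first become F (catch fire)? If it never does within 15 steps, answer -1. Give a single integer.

Step 1: cell (2,2)='T' (+3 fires, +1 burnt)
Step 2: cell (2,2)='T' (+3 fires, +3 burnt)
Step 3: cell (2,2)='T' (+4 fires, +3 burnt)
Step 4: cell (2,2)='F' (+5 fires, +4 burnt)
  -> target ignites at step 4
Step 5: cell (2,2)='.' (+7 fires, +5 burnt)
Step 6: cell (2,2)='.' (+6 fires, +7 burnt)
Step 7: cell (2,2)='.' (+2 fires, +6 burnt)
Step 8: cell (2,2)='.' (+2 fires, +2 burnt)
Step 9: cell (2,2)='.' (+1 fires, +2 burnt)
Step 10: cell (2,2)='.' (+0 fires, +1 burnt)
  fire out at step 10

4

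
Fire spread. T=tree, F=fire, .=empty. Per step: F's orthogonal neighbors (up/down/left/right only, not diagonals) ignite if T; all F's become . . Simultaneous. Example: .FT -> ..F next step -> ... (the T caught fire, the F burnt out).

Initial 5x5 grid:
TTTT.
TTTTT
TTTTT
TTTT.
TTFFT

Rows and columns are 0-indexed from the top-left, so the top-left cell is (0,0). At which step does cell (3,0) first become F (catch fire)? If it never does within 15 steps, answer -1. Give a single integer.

Step 1: cell (3,0)='T' (+4 fires, +2 burnt)
Step 2: cell (3,0)='T' (+4 fires, +4 burnt)
Step 3: cell (3,0)='F' (+5 fires, +4 burnt)
  -> target ignites at step 3
Step 4: cell (3,0)='.' (+5 fires, +5 burnt)
Step 5: cell (3,0)='.' (+2 fires, +5 burnt)
Step 6: cell (3,0)='.' (+1 fires, +2 burnt)
Step 7: cell (3,0)='.' (+0 fires, +1 burnt)
  fire out at step 7

3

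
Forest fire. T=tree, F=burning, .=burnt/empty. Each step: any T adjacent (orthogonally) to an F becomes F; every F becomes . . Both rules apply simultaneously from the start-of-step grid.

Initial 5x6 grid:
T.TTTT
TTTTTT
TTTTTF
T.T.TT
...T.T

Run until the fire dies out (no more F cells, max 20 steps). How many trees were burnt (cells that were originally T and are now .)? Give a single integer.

Step 1: +3 fires, +1 burnt (F count now 3)
Step 2: +5 fires, +3 burnt (F count now 5)
Step 3: +3 fires, +5 burnt (F count now 3)
Step 4: +4 fires, +3 burnt (F count now 4)
Step 5: +3 fires, +4 burnt (F count now 3)
Step 6: +2 fires, +3 burnt (F count now 2)
Step 7: +1 fires, +2 burnt (F count now 1)
Step 8: +0 fires, +1 burnt (F count now 0)
Fire out after step 8
Initially T: 22, now '.': 29
Total burnt (originally-T cells now '.'): 21

Answer: 21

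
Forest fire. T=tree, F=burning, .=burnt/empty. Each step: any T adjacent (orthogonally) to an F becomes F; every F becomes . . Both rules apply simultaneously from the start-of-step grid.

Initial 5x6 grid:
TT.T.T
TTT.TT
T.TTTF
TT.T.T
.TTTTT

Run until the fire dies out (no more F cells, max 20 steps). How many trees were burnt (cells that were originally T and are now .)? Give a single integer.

Answer: 21

Derivation:
Step 1: +3 fires, +1 burnt (F count now 3)
Step 2: +4 fires, +3 burnt (F count now 4)
Step 3: +3 fires, +4 burnt (F count now 3)
Step 4: +2 fires, +3 burnt (F count now 2)
Step 5: +2 fires, +2 burnt (F count now 2)
Step 6: +3 fires, +2 burnt (F count now 3)
Step 7: +3 fires, +3 burnt (F count now 3)
Step 8: +1 fires, +3 burnt (F count now 1)
Step 9: +0 fires, +1 burnt (F count now 0)
Fire out after step 9
Initially T: 22, now '.': 29
Total burnt (originally-T cells now '.'): 21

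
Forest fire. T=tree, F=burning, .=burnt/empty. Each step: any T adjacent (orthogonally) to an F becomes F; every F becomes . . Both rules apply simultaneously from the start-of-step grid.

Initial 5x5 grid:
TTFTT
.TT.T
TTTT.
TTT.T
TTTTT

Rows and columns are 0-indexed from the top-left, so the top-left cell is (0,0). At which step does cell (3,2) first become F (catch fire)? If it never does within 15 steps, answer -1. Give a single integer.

Step 1: cell (3,2)='T' (+3 fires, +1 burnt)
Step 2: cell (3,2)='T' (+4 fires, +3 burnt)
Step 3: cell (3,2)='F' (+4 fires, +4 burnt)
  -> target ignites at step 3
Step 4: cell (3,2)='.' (+3 fires, +4 burnt)
Step 5: cell (3,2)='.' (+3 fires, +3 burnt)
Step 6: cell (3,2)='.' (+2 fires, +3 burnt)
Step 7: cell (3,2)='.' (+1 fires, +2 burnt)
Step 8: cell (3,2)='.' (+0 fires, +1 burnt)
  fire out at step 8

3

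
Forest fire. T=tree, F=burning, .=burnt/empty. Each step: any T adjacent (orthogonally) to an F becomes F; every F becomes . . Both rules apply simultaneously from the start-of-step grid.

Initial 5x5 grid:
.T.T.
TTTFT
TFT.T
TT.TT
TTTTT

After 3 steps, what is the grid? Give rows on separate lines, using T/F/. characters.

Step 1: 7 trees catch fire, 2 burn out
  .T.F.
  TFF.F
  F.F.T
  TF.TT
  TTTTT
Step 2: 5 trees catch fire, 7 burn out
  .F...
  F....
  ....F
  F..TT
  TFTTT
Step 3: 3 trees catch fire, 5 burn out
  .....
  .....
  .....
  ...TF
  F.FTT

.....
.....
.....
...TF
F.FTT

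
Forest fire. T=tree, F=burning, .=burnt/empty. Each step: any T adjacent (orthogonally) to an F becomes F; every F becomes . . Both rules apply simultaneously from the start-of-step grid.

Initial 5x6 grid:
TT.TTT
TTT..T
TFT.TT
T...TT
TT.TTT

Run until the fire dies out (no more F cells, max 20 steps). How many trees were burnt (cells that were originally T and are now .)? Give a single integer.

Step 1: +3 fires, +1 burnt (F count now 3)
Step 2: +4 fires, +3 burnt (F count now 4)
Step 3: +2 fires, +4 burnt (F count now 2)
Step 4: +1 fires, +2 burnt (F count now 1)
Step 5: +0 fires, +1 burnt (F count now 0)
Fire out after step 5
Initially T: 21, now '.': 19
Total burnt (originally-T cells now '.'): 10

Answer: 10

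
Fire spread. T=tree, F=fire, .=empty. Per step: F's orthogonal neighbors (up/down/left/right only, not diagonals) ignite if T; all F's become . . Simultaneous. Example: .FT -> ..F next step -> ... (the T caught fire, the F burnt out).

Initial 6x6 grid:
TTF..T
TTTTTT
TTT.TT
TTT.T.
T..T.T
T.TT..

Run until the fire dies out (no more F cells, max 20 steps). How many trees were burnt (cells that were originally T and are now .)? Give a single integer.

Step 1: +2 fires, +1 burnt (F count now 2)
Step 2: +4 fires, +2 burnt (F count now 4)
Step 3: +4 fires, +4 burnt (F count now 4)
Step 4: +4 fires, +4 burnt (F count now 4)
Step 5: +4 fires, +4 burnt (F count now 4)
Step 6: +1 fires, +4 burnt (F count now 1)
Step 7: +1 fires, +1 burnt (F count now 1)
Step 8: +0 fires, +1 burnt (F count now 0)
Fire out after step 8
Initially T: 24, now '.': 32
Total burnt (originally-T cells now '.'): 20

Answer: 20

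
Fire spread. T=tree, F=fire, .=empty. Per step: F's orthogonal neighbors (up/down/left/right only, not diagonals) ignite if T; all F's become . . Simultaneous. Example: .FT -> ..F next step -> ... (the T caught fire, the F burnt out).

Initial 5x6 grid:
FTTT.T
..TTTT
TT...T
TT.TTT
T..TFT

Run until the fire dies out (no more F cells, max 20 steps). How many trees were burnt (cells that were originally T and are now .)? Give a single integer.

Step 1: +4 fires, +2 burnt (F count now 4)
Step 2: +3 fires, +4 burnt (F count now 3)
Step 3: +3 fires, +3 burnt (F count now 3)
Step 4: +2 fires, +3 burnt (F count now 2)
Step 5: +2 fires, +2 burnt (F count now 2)
Step 6: +0 fires, +2 burnt (F count now 0)
Fire out after step 6
Initially T: 19, now '.': 25
Total burnt (originally-T cells now '.'): 14

Answer: 14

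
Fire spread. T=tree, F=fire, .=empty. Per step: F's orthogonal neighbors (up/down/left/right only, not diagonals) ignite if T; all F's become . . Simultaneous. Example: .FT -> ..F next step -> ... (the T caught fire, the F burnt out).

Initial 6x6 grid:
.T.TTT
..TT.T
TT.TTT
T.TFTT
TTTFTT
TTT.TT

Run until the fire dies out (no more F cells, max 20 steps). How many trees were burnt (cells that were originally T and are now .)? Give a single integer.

Answer: 25

Derivation:
Step 1: +5 fires, +2 burnt (F count now 5)
Step 2: +7 fires, +5 burnt (F count now 7)
Step 3: +6 fires, +7 burnt (F count now 6)
Step 4: +4 fires, +6 burnt (F count now 4)
Step 5: +2 fires, +4 burnt (F count now 2)
Step 6: +1 fires, +2 burnt (F count now 1)
Step 7: +0 fires, +1 burnt (F count now 0)
Fire out after step 7
Initially T: 26, now '.': 35
Total burnt (originally-T cells now '.'): 25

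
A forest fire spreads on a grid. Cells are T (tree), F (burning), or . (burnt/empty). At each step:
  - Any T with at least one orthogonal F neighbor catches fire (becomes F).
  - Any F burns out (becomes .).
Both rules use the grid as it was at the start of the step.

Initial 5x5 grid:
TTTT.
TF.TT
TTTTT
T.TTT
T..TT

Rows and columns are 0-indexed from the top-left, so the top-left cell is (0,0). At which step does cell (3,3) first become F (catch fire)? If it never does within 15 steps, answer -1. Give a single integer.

Step 1: cell (3,3)='T' (+3 fires, +1 burnt)
Step 2: cell (3,3)='T' (+4 fires, +3 burnt)
Step 3: cell (3,3)='T' (+4 fires, +4 burnt)
Step 4: cell (3,3)='F' (+4 fires, +4 burnt)
  -> target ignites at step 4
Step 5: cell (3,3)='.' (+3 fires, +4 burnt)
Step 6: cell (3,3)='.' (+1 fires, +3 burnt)
Step 7: cell (3,3)='.' (+0 fires, +1 burnt)
  fire out at step 7

4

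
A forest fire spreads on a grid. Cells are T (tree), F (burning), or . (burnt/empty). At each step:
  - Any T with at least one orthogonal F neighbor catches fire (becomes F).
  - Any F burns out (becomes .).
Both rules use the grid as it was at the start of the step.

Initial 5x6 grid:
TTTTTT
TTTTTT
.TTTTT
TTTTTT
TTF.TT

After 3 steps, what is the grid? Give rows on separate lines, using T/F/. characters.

Step 1: 2 trees catch fire, 1 burn out
  TTTTTT
  TTTTTT
  .TTTTT
  TTFTTT
  TF..TT
Step 2: 4 trees catch fire, 2 burn out
  TTTTTT
  TTTTTT
  .TFTTT
  TF.FTT
  F...TT
Step 3: 5 trees catch fire, 4 burn out
  TTTTTT
  TTFTTT
  .F.FTT
  F...FT
  ....TT

TTTTTT
TTFTTT
.F.FTT
F...FT
....TT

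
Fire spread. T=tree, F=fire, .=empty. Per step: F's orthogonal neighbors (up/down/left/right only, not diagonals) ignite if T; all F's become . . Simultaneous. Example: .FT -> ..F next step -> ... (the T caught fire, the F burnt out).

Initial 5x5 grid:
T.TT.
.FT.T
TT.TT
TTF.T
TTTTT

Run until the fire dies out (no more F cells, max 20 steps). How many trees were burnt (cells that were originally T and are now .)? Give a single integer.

Answer: 16

Derivation:
Step 1: +4 fires, +2 burnt (F count now 4)
Step 2: +5 fires, +4 burnt (F count now 5)
Step 3: +3 fires, +5 burnt (F count now 3)
Step 4: +1 fires, +3 burnt (F count now 1)
Step 5: +1 fires, +1 burnt (F count now 1)
Step 6: +2 fires, +1 burnt (F count now 2)
Step 7: +0 fires, +2 burnt (F count now 0)
Fire out after step 7
Initially T: 17, now '.': 24
Total burnt (originally-T cells now '.'): 16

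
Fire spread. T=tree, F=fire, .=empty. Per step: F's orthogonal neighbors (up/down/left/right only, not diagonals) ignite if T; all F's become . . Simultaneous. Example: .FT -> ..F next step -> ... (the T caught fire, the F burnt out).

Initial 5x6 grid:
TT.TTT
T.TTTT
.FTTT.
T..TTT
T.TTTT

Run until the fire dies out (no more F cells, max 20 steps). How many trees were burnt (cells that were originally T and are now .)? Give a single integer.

Answer: 17

Derivation:
Step 1: +1 fires, +1 burnt (F count now 1)
Step 2: +2 fires, +1 burnt (F count now 2)
Step 3: +3 fires, +2 burnt (F count now 3)
Step 4: +4 fires, +3 burnt (F count now 4)
Step 5: +5 fires, +4 burnt (F count now 5)
Step 6: +2 fires, +5 burnt (F count now 2)
Step 7: +0 fires, +2 burnt (F count now 0)
Fire out after step 7
Initially T: 22, now '.': 25
Total burnt (originally-T cells now '.'): 17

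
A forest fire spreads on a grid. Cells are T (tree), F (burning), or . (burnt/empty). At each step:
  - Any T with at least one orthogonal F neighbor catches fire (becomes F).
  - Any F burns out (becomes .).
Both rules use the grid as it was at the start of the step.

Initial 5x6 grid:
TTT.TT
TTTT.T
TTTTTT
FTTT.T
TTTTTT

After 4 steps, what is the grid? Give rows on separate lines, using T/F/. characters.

Step 1: 3 trees catch fire, 1 burn out
  TTT.TT
  TTTT.T
  FTTTTT
  .FTT.T
  FTTTTT
Step 2: 4 trees catch fire, 3 burn out
  TTT.TT
  FTTT.T
  .FTTTT
  ..FT.T
  .FTTTT
Step 3: 5 trees catch fire, 4 burn out
  FTT.TT
  .FTT.T
  ..FTTT
  ...F.T
  ..FTTT
Step 4: 4 trees catch fire, 5 burn out
  .FT.TT
  ..FT.T
  ...FTT
  .....T
  ...FTT

.FT.TT
..FT.T
...FTT
.....T
...FTT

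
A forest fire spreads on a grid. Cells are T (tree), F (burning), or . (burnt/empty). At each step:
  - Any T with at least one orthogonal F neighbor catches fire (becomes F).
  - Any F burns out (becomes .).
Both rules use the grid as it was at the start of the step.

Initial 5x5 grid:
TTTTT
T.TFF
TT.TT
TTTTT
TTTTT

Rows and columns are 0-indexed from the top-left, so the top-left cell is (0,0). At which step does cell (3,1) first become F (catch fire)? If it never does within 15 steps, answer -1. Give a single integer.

Step 1: cell (3,1)='T' (+5 fires, +2 burnt)
Step 2: cell (3,1)='T' (+3 fires, +5 burnt)
Step 3: cell (3,1)='T' (+4 fires, +3 burnt)
Step 4: cell (3,1)='F' (+3 fires, +4 burnt)
  -> target ignites at step 4
Step 5: cell (3,1)='.' (+4 fires, +3 burnt)
Step 6: cell (3,1)='.' (+2 fires, +4 burnt)
Step 7: cell (3,1)='.' (+0 fires, +2 burnt)
  fire out at step 7

4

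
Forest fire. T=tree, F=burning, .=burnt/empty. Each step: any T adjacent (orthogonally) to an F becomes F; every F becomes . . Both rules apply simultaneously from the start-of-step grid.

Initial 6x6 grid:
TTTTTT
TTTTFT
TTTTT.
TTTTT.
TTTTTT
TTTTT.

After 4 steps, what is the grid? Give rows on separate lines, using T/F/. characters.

Step 1: 4 trees catch fire, 1 burn out
  TTTTFT
  TTTF.F
  TTTTF.
  TTTTT.
  TTTTTT
  TTTTT.
Step 2: 5 trees catch fire, 4 burn out
  TTTF.F
  TTF...
  TTTF..
  TTTTF.
  TTTTTT
  TTTTT.
Step 3: 5 trees catch fire, 5 burn out
  TTF...
  TF....
  TTF...
  TTTF..
  TTTTFT
  TTTTT.
Step 4: 7 trees catch fire, 5 burn out
  TF....
  F.....
  TF....
  TTF...
  TTTF.F
  TTTTF.

TF....
F.....
TF....
TTF...
TTTF.F
TTTTF.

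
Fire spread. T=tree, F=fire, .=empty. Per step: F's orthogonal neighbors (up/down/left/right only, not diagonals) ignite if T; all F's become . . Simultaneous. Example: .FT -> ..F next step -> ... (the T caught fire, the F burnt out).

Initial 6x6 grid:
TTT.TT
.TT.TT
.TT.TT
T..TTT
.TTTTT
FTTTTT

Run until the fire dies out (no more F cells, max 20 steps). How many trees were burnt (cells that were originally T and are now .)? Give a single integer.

Answer: 19

Derivation:
Step 1: +1 fires, +1 burnt (F count now 1)
Step 2: +2 fires, +1 burnt (F count now 2)
Step 3: +2 fires, +2 burnt (F count now 2)
Step 4: +2 fires, +2 burnt (F count now 2)
Step 5: +3 fires, +2 burnt (F count now 3)
Step 6: +2 fires, +3 burnt (F count now 2)
Step 7: +2 fires, +2 burnt (F count now 2)
Step 8: +2 fires, +2 burnt (F count now 2)
Step 9: +2 fires, +2 burnt (F count now 2)
Step 10: +1 fires, +2 burnt (F count now 1)
Step 11: +0 fires, +1 burnt (F count now 0)
Fire out after step 11
Initially T: 27, now '.': 28
Total burnt (originally-T cells now '.'): 19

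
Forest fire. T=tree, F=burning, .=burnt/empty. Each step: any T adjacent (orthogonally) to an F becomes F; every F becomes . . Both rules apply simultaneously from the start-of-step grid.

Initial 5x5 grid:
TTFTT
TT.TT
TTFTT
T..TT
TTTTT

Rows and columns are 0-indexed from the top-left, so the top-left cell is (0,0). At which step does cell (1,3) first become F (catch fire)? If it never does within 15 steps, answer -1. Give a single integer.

Step 1: cell (1,3)='T' (+4 fires, +2 burnt)
Step 2: cell (1,3)='F' (+7 fires, +4 burnt)
  -> target ignites at step 2
Step 3: cell (1,3)='.' (+5 fires, +7 burnt)
Step 4: cell (1,3)='.' (+3 fires, +5 burnt)
Step 5: cell (1,3)='.' (+1 fires, +3 burnt)
Step 6: cell (1,3)='.' (+0 fires, +1 burnt)
  fire out at step 6

2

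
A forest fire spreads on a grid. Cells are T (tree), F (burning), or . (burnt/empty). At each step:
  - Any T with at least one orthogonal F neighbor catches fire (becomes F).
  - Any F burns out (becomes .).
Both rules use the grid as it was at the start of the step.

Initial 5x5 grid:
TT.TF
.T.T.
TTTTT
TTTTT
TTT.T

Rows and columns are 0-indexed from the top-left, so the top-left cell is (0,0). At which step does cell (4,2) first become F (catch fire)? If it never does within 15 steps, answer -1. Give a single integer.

Step 1: cell (4,2)='T' (+1 fires, +1 burnt)
Step 2: cell (4,2)='T' (+1 fires, +1 burnt)
Step 3: cell (4,2)='T' (+1 fires, +1 burnt)
Step 4: cell (4,2)='T' (+3 fires, +1 burnt)
Step 5: cell (4,2)='T' (+3 fires, +3 burnt)
Step 6: cell (4,2)='F' (+5 fires, +3 burnt)
  -> target ignites at step 6
Step 7: cell (4,2)='.' (+3 fires, +5 burnt)
Step 8: cell (4,2)='.' (+2 fires, +3 burnt)
Step 9: cell (4,2)='.' (+0 fires, +2 burnt)
  fire out at step 9

6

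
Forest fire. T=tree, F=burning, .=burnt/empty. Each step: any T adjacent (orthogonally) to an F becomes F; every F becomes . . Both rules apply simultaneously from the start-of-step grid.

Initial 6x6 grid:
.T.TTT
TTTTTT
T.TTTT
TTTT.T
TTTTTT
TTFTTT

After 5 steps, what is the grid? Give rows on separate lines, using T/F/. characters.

Step 1: 3 trees catch fire, 1 burn out
  .T.TTT
  TTTTTT
  T.TTTT
  TTTT.T
  TTFTTT
  TF.FTT
Step 2: 5 trees catch fire, 3 burn out
  .T.TTT
  TTTTTT
  T.TTTT
  TTFT.T
  TF.FTT
  F...FT
Step 3: 6 trees catch fire, 5 burn out
  .T.TTT
  TTTTTT
  T.FTTT
  TF.F.T
  F...FT
  .....F
Step 4: 4 trees catch fire, 6 burn out
  .T.TTT
  TTFTTT
  T..FTT
  F....T
  .....F
  ......
Step 5: 5 trees catch fire, 4 burn out
  .T.TTT
  TF.FTT
  F...FT
  .....F
  ......
  ......

.T.TTT
TF.FTT
F...FT
.....F
......
......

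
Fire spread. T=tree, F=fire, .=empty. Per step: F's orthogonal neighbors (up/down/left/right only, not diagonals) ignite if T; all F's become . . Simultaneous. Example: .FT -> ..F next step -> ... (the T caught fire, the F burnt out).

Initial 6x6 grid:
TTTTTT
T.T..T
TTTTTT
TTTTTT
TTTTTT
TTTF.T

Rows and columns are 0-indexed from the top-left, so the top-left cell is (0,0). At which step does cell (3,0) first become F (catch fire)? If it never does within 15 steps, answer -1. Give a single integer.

Step 1: cell (3,0)='T' (+2 fires, +1 burnt)
Step 2: cell (3,0)='T' (+4 fires, +2 burnt)
Step 3: cell (3,0)='T' (+6 fires, +4 burnt)
Step 4: cell (3,0)='T' (+6 fires, +6 burnt)
Step 5: cell (3,0)='F' (+4 fires, +6 burnt)
  -> target ignites at step 5
Step 6: cell (3,0)='.' (+3 fires, +4 burnt)
Step 7: cell (3,0)='.' (+4 fires, +3 burnt)
Step 8: cell (3,0)='.' (+2 fires, +4 burnt)
Step 9: cell (3,0)='.' (+0 fires, +2 burnt)
  fire out at step 9

5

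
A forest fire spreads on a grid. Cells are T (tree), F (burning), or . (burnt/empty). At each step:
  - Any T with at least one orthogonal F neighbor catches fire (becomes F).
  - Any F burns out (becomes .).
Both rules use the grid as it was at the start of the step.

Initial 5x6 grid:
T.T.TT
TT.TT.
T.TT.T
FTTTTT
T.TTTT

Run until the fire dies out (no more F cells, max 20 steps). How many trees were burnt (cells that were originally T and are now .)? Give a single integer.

Step 1: +3 fires, +1 burnt (F count now 3)
Step 2: +2 fires, +3 burnt (F count now 2)
Step 3: +5 fires, +2 burnt (F count now 5)
Step 4: +3 fires, +5 burnt (F count now 3)
Step 5: +3 fires, +3 burnt (F count now 3)
Step 6: +3 fires, +3 burnt (F count now 3)
Step 7: +1 fires, +3 burnt (F count now 1)
Step 8: +1 fires, +1 burnt (F count now 1)
Step 9: +0 fires, +1 burnt (F count now 0)
Fire out after step 9
Initially T: 22, now '.': 29
Total burnt (originally-T cells now '.'): 21

Answer: 21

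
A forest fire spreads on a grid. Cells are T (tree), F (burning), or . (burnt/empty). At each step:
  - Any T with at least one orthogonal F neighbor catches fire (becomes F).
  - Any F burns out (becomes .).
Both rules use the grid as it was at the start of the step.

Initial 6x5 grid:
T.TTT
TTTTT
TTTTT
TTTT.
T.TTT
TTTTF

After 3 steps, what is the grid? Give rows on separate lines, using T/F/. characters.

Step 1: 2 trees catch fire, 1 burn out
  T.TTT
  TTTTT
  TTTTT
  TTTT.
  T.TTF
  TTTF.
Step 2: 2 trees catch fire, 2 burn out
  T.TTT
  TTTTT
  TTTTT
  TTTT.
  T.TF.
  TTF..
Step 3: 3 trees catch fire, 2 burn out
  T.TTT
  TTTTT
  TTTTT
  TTTF.
  T.F..
  TF...

T.TTT
TTTTT
TTTTT
TTTF.
T.F..
TF...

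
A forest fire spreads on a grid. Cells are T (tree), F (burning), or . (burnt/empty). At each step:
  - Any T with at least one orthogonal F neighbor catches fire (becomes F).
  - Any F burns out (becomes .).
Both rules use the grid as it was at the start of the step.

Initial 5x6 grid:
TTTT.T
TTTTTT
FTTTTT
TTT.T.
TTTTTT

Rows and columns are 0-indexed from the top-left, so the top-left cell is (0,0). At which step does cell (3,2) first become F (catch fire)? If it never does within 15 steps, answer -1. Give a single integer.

Step 1: cell (3,2)='T' (+3 fires, +1 burnt)
Step 2: cell (3,2)='T' (+5 fires, +3 burnt)
Step 3: cell (3,2)='F' (+5 fires, +5 burnt)
  -> target ignites at step 3
Step 4: cell (3,2)='.' (+4 fires, +5 burnt)
Step 5: cell (3,2)='.' (+5 fires, +4 burnt)
Step 6: cell (3,2)='.' (+2 fires, +5 burnt)
Step 7: cell (3,2)='.' (+2 fires, +2 burnt)
Step 8: cell (3,2)='.' (+0 fires, +2 burnt)
  fire out at step 8

3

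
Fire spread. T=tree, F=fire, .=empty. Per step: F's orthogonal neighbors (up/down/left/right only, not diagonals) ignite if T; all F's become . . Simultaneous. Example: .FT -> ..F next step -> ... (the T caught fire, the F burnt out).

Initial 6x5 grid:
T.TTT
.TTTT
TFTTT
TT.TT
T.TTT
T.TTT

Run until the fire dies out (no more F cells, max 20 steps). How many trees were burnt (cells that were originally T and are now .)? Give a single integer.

Step 1: +4 fires, +1 burnt (F count now 4)
Step 2: +3 fires, +4 burnt (F count now 3)
Step 3: +5 fires, +3 burnt (F count now 5)
Step 4: +5 fires, +5 burnt (F count now 5)
Step 5: +4 fires, +5 burnt (F count now 4)
Step 6: +2 fires, +4 burnt (F count now 2)
Step 7: +0 fires, +2 burnt (F count now 0)
Fire out after step 7
Initially T: 24, now '.': 29
Total burnt (originally-T cells now '.'): 23

Answer: 23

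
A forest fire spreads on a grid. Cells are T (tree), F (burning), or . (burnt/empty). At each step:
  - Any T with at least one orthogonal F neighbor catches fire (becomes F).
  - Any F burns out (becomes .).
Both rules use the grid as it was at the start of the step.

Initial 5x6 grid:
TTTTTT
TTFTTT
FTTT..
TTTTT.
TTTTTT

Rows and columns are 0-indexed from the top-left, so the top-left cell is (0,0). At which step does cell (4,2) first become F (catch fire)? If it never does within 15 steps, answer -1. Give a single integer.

Step 1: cell (4,2)='T' (+7 fires, +2 burnt)
Step 2: cell (4,2)='T' (+8 fires, +7 burnt)
Step 3: cell (4,2)='F' (+5 fires, +8 burnt)
  -> target ignites at step 3
Step 4: cell (4,2)='.' (+3 fires, +5 burnt)
Step 5: cell (4,2)='.' (+1 fires, +3 burnt)
Step 6: cell (4,2)='.' (+1 fires, +1 burnt)
Step 7: cell (4,2)='.' (+0 fires, +1 burnt)
  fire out at step 7

3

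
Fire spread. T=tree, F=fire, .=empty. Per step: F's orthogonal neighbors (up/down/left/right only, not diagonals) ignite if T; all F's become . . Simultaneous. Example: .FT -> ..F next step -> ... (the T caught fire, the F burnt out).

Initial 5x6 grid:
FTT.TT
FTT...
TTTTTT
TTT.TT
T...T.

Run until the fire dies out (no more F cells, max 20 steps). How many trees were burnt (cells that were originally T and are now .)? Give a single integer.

Answer: 17

Derivation:
Step 1: +3 fires, +2 burnt (F count now 3)
Step 2: +4 fires, +3 burnt (F count now 4)
Step 3: +3 fires, +4 burnt (F count now 3)
Step 4: +2 fires, +3 burnt (F count now 2)
Step 5: +1 fires, +2 burnt (F count now 1)
Step 6: +2 fires, +1 burnt (F count now 2)
Step 7: +2 fires, +2 burnt (F count now 2)
Step 8: +0 fires, +2 burnt (F count now 0)
Fire out after step 8
Initially T: 19, now '.': 28
Total burnt (originally-T cells now '.'): 17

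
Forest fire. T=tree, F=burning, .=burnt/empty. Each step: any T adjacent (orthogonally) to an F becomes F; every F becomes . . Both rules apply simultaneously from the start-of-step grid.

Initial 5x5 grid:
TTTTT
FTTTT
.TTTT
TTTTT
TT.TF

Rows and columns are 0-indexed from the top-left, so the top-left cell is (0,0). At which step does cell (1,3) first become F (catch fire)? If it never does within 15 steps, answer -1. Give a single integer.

Step 1: cell (1,3)='T' (+4 fires, +2 burnt)
Step 2: cell (1,3)='T' (+5 fires, +4 burnt)
Step 3: cell (1,3)='F' (+7 fires, +5 burnt)
  -> target ignites at step 3
Step 4: cell (1,3)='.' (+4 fires, +7 burnt)
Step 5: cell (1,3)='.' (+1 fires, +4 burnt)
Step 6: cell (1,3)='.' (+0 fires, +1 burnt)
  fire out at step 6

3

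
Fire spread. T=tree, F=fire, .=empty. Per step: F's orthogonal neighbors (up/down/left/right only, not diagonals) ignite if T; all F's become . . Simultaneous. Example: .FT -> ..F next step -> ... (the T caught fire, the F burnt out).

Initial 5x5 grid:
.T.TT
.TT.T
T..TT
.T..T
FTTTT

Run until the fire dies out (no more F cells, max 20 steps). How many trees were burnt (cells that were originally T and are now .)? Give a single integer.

Step 1: +1 fires, +1 burnt (F count now 1)
Step 2: +2 fires, +1 burnt (F count now 2)
Step 3: +1 fires, +2 burnt (F count now 1)
Step 4: +1 fires, +1 burnt (F count now 1)
Step 5: +1 fires, +1 burnt (F count now 1)
Step 6: +1 fires, +1 burnt (F count now 1)
Step 7: +2 fires, +1 burnt (F count now 2)
Step 8: +1 fires, +2 burnt (F count now 1)
Step 9: +1 fires, +1 burnt (F count now 1)
Step 10: +0 fires, +1 burnt (F count now 0)
Fire out after step 10
Initially T: 15, now '.': 21
Total burnt (originally-T cells now '.'): 11

Answer: 11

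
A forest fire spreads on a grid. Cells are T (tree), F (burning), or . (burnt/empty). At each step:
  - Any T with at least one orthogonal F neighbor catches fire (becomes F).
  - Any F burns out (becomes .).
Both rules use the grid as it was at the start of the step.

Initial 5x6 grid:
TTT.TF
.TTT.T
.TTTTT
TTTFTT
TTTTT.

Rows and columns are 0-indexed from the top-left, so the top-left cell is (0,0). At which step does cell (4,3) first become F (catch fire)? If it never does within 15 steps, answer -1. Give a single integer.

Step 1: cell (4,3)='F' (+6 fires, +2 burnt)
  -> target ignites at step 1
Step 2: cell (4,3)='.' (+8 fires, +6 burnt)
Step 3: cell (4,3)='.' (+4 fires, +8 burnt)
Step 4: cell (4,3)='.' (+3 fires, +4 burnt)
Step 5: cell (4,3)='.' (+1 fires, +3 burnt)
Step 6: cell (4,3)='.' (+1 fires, +1 burnt)
Step 7: cell (4,3)='.' (+0 fires, +1 burnt)
  fire out at step 7

1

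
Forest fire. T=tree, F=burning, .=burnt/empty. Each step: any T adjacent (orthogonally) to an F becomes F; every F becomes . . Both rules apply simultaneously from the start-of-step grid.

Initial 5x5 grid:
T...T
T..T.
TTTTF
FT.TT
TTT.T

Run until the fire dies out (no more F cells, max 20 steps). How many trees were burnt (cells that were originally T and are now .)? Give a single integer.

Answer: 14

Derivation:
Step 1: +5 fires, +2 burnt (F count now 5)
Step 2: +7 fires, +5 burnt (F count now 7)
Step 3: +2 fires, +7 burnt (F count now 2)
Step 4: +0 fires, +2 burnt (F count now 0)
Fire out after step 4
Initially T: 15, now '.': 24
Total burnt (originally-T cells now '.'): 14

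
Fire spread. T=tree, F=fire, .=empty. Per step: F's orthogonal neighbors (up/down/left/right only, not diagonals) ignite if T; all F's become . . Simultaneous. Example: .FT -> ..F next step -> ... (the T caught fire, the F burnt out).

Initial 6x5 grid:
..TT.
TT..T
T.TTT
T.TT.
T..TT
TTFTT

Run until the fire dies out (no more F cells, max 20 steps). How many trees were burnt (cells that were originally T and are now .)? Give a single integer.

Step 1: +2 fires, +1 burnt (F count now 2)
Step 2: +3 fires, +2 burnt (F count now 3)
Step 3: +3 fires, +3 burnt (F count now 3)
Step 4: +3 fires, +3 burnt (F count now 3)
Step 5: +3 fires, +3 burnt (F count now 3)
Step 6: +2 fires, +3 burnt (F count now 2)
Step 7: +1 fires, +2 burnt (F count now 1)
Step 8: +0 fires, +1 burnt (F count now 0)
Fire out after step 8
Initially T: 19, now '.': 28
Total burnt (originally-T cells now '.'): 17

Answer: 17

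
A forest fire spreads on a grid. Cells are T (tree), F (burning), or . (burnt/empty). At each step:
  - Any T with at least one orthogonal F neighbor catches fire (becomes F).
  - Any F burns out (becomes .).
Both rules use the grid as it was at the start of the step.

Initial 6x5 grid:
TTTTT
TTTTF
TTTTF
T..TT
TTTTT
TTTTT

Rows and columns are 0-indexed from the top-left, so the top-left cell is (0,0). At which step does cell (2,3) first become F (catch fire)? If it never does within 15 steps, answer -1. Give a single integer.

Step 1: cell (2,3)='F' (+4 fires, +2 burnt)
  -> target ignites at step 1
Step 2: cell (2,3)='.' (+5 fires, +4 burnt)
Step 3: cell (2,3)='.' (+5 fires, +5 burnt)
Step 4: cell (2,3)='.' (+5 fires, +5 burnt)
Step 5: cell (2,3)='.' (+4 fires, +5 burnt)
Step 6: cell (2,3)='.' (+2 fires, +4 burnt)
Step 7: cell (2,3)='.' (+1 fires, +2 burnt)
Step 8: cell (2,3)='.' (+0 fires, +1 burnt)
  fire out at step 8

1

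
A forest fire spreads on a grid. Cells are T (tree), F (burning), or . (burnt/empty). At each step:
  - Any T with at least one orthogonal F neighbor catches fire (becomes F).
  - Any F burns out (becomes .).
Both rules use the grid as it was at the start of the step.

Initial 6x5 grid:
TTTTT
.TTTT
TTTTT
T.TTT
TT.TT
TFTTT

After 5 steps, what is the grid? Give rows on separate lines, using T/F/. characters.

Step 1: 3 trees catch fire, 1 burn out
  TTTTT
  .TTTT
  TTTTT
  T.TTT
  TF.TT
  F.FTT
Step 2: 2 trees catch fire, 3 burn out
  TTTTT
  .TTTT
  TTTTT
  T.TTT
  F..TT
  ...FT
Step 3: 3 trees catch fire, 2 burn out
  TTTTT
  .TTTT
  TTTTT
  F.TTT
  ...FT
  ....F
Step 4: 3 trees catch fire, 3 burn out
  TTTTT
  .TTTT
  FTTTT
  ..TFT
  ....F
  .....
Step 5: 4 trees catch fire, 3 burn out
  TTTTT
  .TTTT
  .FTFT
  ..F.F
  .....
  .....

TTTTT
.TTTT
.FTFT
..F.F
.....
.....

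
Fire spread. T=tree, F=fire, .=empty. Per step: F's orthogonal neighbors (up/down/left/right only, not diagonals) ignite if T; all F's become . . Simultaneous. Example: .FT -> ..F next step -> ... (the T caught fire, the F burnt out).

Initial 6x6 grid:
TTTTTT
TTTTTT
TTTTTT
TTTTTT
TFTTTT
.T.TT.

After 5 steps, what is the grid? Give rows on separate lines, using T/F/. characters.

Step 1: 4 trees catch fire, 1 burn out
  TTTTTT
  TTTTTT
  TTTTTT
  TFTTTT
  F.FTTT
  .F.TT.
Step 2: 4 trees catch fire, 4 burn out
  TTTTTT
  TTTTTT
  TFTTTT
  F.FTTT
  ...FTT
  ...TT.
Step 3: 6 trees catch fire, 4 burn out
  TTTTTT
  TFTTTT
  F.FTTT
  ...FTT
  ....FT
  ...FT.
Step 4: 7 trees catch fire, 6 burn out
  TFTTTT
  F.FTTT
  ...FTT
  ....FT
  .....F
  ....F.
Step 5: 5 trees catch fire, 7 burn out
  F.FTTT
  ...FTT
  ....FT
  .....F
  ......
  ......

F.FTTT
...FTT
....FT
.....F
......
......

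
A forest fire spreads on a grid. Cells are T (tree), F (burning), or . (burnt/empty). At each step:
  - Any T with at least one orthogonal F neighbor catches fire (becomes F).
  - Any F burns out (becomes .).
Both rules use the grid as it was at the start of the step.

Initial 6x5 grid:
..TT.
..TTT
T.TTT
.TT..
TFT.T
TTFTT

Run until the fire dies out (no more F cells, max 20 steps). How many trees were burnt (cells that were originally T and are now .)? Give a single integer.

Answer: 17

Derivation:
Step 1: +5 fires, +2 burnt (F count now 5)
Step 2: +3 fires, +5 burnt (F count now 3)
Step 3: +2 fires, +3 burnt (F count now 2)
Step 4: +2 fires, +2 burnt (F count now 2)
Step 5: +3 fires, +2 burnt (F count now 3)
Step 6: +2 fires, +3 burnt (F count now 2)
Step 7: +0 fires, +2 burnt (F count now 0)
Fire out after step 7
Initially T: 18, now '.': 29
Total burnt (originally-T cells now '.'): 17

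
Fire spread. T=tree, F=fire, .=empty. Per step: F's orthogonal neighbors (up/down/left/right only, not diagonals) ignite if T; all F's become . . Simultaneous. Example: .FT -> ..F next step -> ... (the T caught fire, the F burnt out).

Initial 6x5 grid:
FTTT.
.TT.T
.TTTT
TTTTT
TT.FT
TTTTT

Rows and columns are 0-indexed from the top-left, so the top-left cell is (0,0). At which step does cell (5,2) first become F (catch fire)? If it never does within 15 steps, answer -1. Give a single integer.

Step 1: cell (5,2)='T' (+4 fires, +2 burnt)
Step 2: cell (5,2)='F' (+7 fires, +4 burnt)
  -> target ignites at step 2
Step 3: cell (5,2)='.' (+7 fires, +7 burnt)
Step 4: cell (5,2)='.' (+4 fires, +7 burnt)
Step 5: cell (5,2)='.' (+1 fires, +4 burnt)
Step 6: cell (5,2)='.' (+0 fires, +1 burnt)
  fire out at step 6

2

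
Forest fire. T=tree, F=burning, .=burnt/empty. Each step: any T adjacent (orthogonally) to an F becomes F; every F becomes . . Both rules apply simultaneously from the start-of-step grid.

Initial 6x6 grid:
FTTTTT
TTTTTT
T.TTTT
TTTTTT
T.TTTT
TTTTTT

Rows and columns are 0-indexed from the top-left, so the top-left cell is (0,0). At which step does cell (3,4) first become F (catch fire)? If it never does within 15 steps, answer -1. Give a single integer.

Step 1: cell (3,4)='T' (+2 fires, +1 burnt)
Step 2: cell (3,4)='T' (+3 fires, +2 burnt)
Step 3: cell (3,4)='T' (+3 fires, +3 burnt)
Step 4: cell (3,4)='T' (+5 fires, +3 burnt)
Step 5: cell (3,4)='T' (+5 fires, +5 burnt)
Step 6: cell (3,4)='T' (+5 fires, +5 burnt)
Step 7: cell (3,4)='F' (+4 fires, +5 burnt)
  -> target ignites at step 7
Step 8: cell (3,4)='.' (+3 fires, +4 burnt)
Step 9: cell (3,4)='.' (+2 fires, +3 burnt)
Step 10: cell (3,4)='.' (+1 fires, +2 burnt)
Step 11: cell (3,4)='.' (+0 fires, +1 burnt)
  fire out at step 11

7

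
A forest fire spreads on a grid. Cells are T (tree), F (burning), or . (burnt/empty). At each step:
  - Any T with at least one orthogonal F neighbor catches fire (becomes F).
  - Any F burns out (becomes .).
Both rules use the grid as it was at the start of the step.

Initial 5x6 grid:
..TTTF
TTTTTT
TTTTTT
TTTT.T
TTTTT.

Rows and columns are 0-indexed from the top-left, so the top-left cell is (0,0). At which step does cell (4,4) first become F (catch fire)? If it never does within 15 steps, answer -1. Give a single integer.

Step 1: cell (4,4)='T' (+2 fires, +1 burnt)
Step 2: cell (4,4)='T' (+3 fires, +2 burnt)
Step 3: cell (4,4)='T' (+4 fires, +3 burnt)
Step 4: cell (4,4)='T' (+2 fires, +4 burnt)
Step 5: cell (4,4)='T' (+3 fires, +2 burnt)
Step 6: cell (4,4)='T' (+4 fires, +3 burnt)
Step 7: cell (4,4)='F' (+4 fires, +4 burnt)
  -> target ignites at step 7
Step 8: cell (4,4)='.' (+2 fires, +4 burnt)
Step 9: cell (4,4)='.' (+1 fires, +2 burnt)
Step 10: cell (4,4)='.' (+0 fires, +1 burnt)
  fire out at step 10

7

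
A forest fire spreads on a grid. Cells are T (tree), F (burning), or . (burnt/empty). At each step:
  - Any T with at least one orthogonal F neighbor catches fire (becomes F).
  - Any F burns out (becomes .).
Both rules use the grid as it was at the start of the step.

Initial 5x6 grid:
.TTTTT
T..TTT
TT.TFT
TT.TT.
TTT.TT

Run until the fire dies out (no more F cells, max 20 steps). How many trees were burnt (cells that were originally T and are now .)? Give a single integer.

Answer: 14

Derivation:
Step 1: +4 fires, +1 burnt (F count now 4)
Step 2: +5 fires, +4 burnt (F count now 5)
Step 3: +3 fires, +5 burnt (F count now 3)
Step 4: +1 fires, +3 burnt (F count now 1)
Step 5: +1 fires, +1 burnt (F count now 1)
Step 6: +0 fires, +1 burnt (F count now 0)
Fire out after step 6
Initially T: 22, now '.': 22
Total burnt (originally-T cells now '.'): 14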